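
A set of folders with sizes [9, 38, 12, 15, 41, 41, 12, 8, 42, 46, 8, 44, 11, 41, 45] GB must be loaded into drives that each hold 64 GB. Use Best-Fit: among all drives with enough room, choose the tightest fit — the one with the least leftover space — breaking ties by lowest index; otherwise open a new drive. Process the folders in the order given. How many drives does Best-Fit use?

8

9 GB → drive 1 (remaining 55 GB)
38 GB → drive 1 (remaining 17 GB)
12 GB → drive 1 (remaining 5 GB)
15 GB → drive 2 (remaining 49 GB)
41 GB → drive 2 (remaining 8 GB)
41 GB → drive 3 (remaining 23 GB)
12 GB → drive 3 (remaining 11 GB)
8 GB → drive 2 (remaining 0 GB)
42 GB → drive 4 (remaining 22 GB)
46 GB → drive 5 (remaining 18 GB)
8 GB → drive 3 (remaining 3 GB)
44 GB → drive 6 (remaining 20 GB)
11 GB → drive 5 (remaining 7 GB)
41 GB → drive 7 (remaining 23 GB)
45 GB → drive 8 (remaining 19 GB)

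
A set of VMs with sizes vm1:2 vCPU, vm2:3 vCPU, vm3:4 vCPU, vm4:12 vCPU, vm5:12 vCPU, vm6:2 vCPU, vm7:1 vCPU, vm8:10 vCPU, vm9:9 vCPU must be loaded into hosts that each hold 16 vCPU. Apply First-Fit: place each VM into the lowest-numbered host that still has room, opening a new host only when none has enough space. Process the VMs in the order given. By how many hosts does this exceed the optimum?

1

First-Fit: [2,3,4,2,1] [12] [12] [10] [9] → 5 hosts.
Total size 55 vCPU; any packing needs at least ⌈55/16⌉ = 4 hosts.
An optimal packing achieves that bound: [12,4] [12,3,1] [10,2,2] [9] → 4 hosts.
Excess: 5 − 4 = 1.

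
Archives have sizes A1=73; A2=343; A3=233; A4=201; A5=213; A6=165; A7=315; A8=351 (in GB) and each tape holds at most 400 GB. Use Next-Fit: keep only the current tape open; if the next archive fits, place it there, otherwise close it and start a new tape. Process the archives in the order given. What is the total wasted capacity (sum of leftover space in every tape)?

A1 (73 GB) → tape 1 (remaining 327 GB)
A2 (343 GB) → tape 2 (remaining 57 GB)
A3 (233 GB) → tape 3 (remaining 167 GB)
A4 (201 GB) → tape 4 (remaining 199 GB)
A5 (213 GB) → tape 5 (remaining 187 GB)
A6 (165 GB) → tape 5 (remaining 22 GB)
A7 (315 GB) → tape 6 (remaining 85 GB)
A8 (351 GB) → tape 7 (remaining 49 GB)
7 tapes × 400 GB = 2800 GB; used 1894 GB; unused 906 GB.

906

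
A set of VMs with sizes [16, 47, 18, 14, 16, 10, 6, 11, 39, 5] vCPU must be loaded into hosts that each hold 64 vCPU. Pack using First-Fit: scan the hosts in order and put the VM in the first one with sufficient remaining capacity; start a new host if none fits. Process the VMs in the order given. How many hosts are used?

3

host 1: place 16 vCPU, 48 vCPU left
host 1: place 47 vCPU, 1 vCPU left
host 2: place 18 vCPU, 46 vCPU left
host 2: place 14 vCPU, 32 vCPU left
host 2: place 16 vCPU, 16 vCPU left
host 2: place 10 vCPU, 6 vCPU left
host 2: place 6 vCPU, 0 vCPU left
host 3: place 11 vCPU, 53 vCPU left
host 3: place 39 vCPU, 14 vCPU left
host 3: place 5 vCPU, 9 vCPU left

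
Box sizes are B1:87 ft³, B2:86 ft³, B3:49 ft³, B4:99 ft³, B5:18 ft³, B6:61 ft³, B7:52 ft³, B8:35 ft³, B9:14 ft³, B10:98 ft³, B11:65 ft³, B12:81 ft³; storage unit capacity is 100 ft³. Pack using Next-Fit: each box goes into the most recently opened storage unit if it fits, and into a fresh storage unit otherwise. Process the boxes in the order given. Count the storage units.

10

Put B1 (87 ft³) in storage unit 1; 13 ft³ remain.
Put B2 (86 ft³) in storage unit 2; 14 ft³ remain.
Put B3 (49 ft³) in storage unit 3; 51 ft³ remain.
Put B4 (99 ft³) in storage unit 4; 1 ft³ remain.
Put B5 (18 ft³) in storage unit 5; 82 ft³ remain.
Put B6 (61 ft³) in storage unit 5; 21 ft³ remain.
Put B7 (52 ft³) in storage unit 6; 48 ft³ remain.
Put B8 (35 ft³) in storage unit 6; 13 ft³ remain.
Put B9 (14 ft³) in storage unit 7; 86 ft³ remain.
Put B10 (98 ft³) in storage unit 8; 2 ft³ remain.
Put B11 (65 ft³) in storage unit 9; 35 ft³ remain.
Put B12 (81 ft³) in storage unit 10; 19 ft³ remain.
Final storage units: [87] [86] [49] [99] [18,61] [52,35] [14] [98] [65] [81].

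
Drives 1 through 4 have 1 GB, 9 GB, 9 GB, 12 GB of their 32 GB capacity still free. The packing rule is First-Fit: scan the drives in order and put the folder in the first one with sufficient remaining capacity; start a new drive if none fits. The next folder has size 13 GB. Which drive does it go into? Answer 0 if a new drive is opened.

No drive has ≥ 13 GB free, so a new drive is opened.

0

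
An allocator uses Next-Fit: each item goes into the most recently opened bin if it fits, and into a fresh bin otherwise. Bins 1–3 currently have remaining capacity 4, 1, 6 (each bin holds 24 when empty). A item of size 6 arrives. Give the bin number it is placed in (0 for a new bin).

Next-Fit only looks at bin 3, which has 6 free.
6 fits there.

3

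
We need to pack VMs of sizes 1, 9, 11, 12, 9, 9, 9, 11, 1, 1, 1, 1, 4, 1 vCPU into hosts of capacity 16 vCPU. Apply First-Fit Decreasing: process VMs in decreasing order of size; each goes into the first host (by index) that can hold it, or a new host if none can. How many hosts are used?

7

Sorted descending: 12, 11, 11, 9, 9, 9, 9, 4, 1, 1, 1, 1, 1, 1.
12 vCPU → host 1 (remaining 4 vCPU)
11 vCPU → host 2 (remaining 5 vCPU)
11 vCPU → host 3 (remaining 5 vCPU)
9 vCPU → host 4 (remaining 7 vCPU)
9 vCPU → host 5 (remaining 7 vCPU)
9 vCPU → host 6 (remaining 7 vCPU)
9 vCPU → host 7 (remaining 7 vCPU)
4 vCPU → host 1 (remaining 0 vCPU)
1 vCPU → host 2 (remaining 4 vCPU)
1 vCPU → host 2 (remaining 3 vCPU)
1 vCPU → host 2 (remaining 2 vCPU)
1 vCPU → host 2 (remaining 1 vCPU)
1 vCPU → host 2 (remaining 0 vCPU)
1 vCPU → host 3 (remaining 4 vCPU)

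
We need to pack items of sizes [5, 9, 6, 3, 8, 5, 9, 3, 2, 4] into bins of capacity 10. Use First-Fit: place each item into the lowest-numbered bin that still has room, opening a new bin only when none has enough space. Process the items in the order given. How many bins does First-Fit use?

5 → bin 1 (remaining 5)
9 → bin 2 (remaining 1)
6 → bin 3 (remaining 4)
3 → bin 1 (remaining 2)
8 → bin 4 (remaining 2)
5 → bin 5 (remaining 5)
9 → bin 6 (remaining 1)
3 → bin 3 (remaining 1)
2 → bin 1 (remaining 0)
4 → bin 5 (remaining 1)
Final bins: [5,3,2] [9] [6,3] [8] [5,4] [9].

6 bins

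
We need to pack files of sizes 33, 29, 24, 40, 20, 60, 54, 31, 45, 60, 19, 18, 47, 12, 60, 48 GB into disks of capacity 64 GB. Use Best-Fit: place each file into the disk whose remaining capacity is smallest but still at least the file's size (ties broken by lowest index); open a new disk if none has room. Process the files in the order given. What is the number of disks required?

33 GB → disk 1 (remaining 31 GB)
29 GB → disk 1 (remaining 2 GB)
24 GB → disk 2 (remaining 40 GB)
40 GB → disk 2 (remaining 0 GB)
20 GB → disk 3 (remaining 44 GB)
60 GB → disk 4 (remaining 4 GB)
54 GB → disk 5 (remaining 10 GB)
31 GB → disk 3 (remaining 13 GB)
45 GB → disk 6 (remaining 19 GB)
60 GB → disk 7 (remaining 4 GB)
19 GB → disk 6 (remaining 0 GB)
18 GB → disk 8 (remaining 46 GB)
47 GB → disk 9 (remaining 17 GB)
12 GB → disk 3 (remaining 1 GB)
60 GB → disk 10 (remaining 4 GB)
48 GB → disk 11 (remaining 16 GB)
Final disks: [33,29] [24,40] [20,31,12] [60] [54] [45,19] [60] [18] [47] [60] [48].

11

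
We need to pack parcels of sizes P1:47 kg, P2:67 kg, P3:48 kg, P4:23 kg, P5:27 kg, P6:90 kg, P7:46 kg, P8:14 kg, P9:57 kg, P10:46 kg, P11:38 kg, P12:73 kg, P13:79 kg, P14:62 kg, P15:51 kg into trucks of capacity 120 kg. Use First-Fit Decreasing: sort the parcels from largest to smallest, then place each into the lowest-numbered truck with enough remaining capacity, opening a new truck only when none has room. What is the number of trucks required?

7

Sorted descending: 90, 79, 73, 67, 62, 57, 51, 48, 47, 46, 46, 38, 27, 23, 14.
90 kg → truck 1 (remaining 30 kg)
79 kg → truck 2 (remaining 41 kg)
73 kg → truck 3 (remaining 47 kg)
67 kg → truck 4 (remaining 53 kg)
62 kg → truck 5 (remaining 58 kg)
57 kg → truck 5 (remaining 1 kg)
51 kg → truck 4 (remaining 2 kg)
48 kg → truck 6 (remaining 72 kg)
47 kg → truck 3 (remaining 0 kg)
46 kg → truck 6 (remaining 26 kg)
46 kg → truck 7 (remaining 74 kg)
38 kg → truck 2 (remaining 3 kg)
27 kg → truck 1 (remaining 3 kg)
23 kg → truck 6 (remaining 3 kg)
14 kg → truck 7 (remaining 60 kg)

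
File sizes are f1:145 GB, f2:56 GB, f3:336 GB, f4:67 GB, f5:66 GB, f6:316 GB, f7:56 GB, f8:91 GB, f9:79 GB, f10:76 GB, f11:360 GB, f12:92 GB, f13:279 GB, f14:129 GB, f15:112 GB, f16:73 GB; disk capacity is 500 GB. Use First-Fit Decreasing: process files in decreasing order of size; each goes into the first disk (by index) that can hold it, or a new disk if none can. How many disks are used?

5

Sorted descending: 360, 336, 316, 279, 145, 129, 112, 92, 91, 79, 76, 73, 67, 66, 56, 56.
360 GB → disk 1 (remaining 140 GB)
336 GB → disk 2 (remaining 164 GB)
316 GB → disk 3 (remaining 184 GB)
279 GB → disk 4 (remaining 221 GB)
145 GB → disk 2 (remaining 19 GB)
129 GB → disk 1 (remaining 11 GB)
112 GB → disk 3 (remaining 72 GB)
92 GB → disk 4 (remaining 129 GB)
91 GB → disk 4 (remaining 38 GB)
79 GB → disk 5 (remaining 421 GB)
76 GB → disk 5 (remaining 345 GB)
73 GB → disk 5 (remaining 272 GB)
67 GB → disk 3 (remaining 5 GB)
66 GB → disk 5 (remaining 206 GB)
56 GB → disk 5 (remaining 150 GB)
56 GB → disk 5 (remaining 94 GB)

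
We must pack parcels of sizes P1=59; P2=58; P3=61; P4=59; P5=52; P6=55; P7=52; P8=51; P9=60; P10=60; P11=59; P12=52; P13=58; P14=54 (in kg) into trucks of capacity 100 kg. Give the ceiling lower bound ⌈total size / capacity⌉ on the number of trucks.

Total size = 59 + 58 + 61 + 59 + 52 + 55 + 52 + 51 + 60 + 60 + 59 + 52 + 58 + 54 = 790 kg.
⌈790 / 100⌉ = 8.

8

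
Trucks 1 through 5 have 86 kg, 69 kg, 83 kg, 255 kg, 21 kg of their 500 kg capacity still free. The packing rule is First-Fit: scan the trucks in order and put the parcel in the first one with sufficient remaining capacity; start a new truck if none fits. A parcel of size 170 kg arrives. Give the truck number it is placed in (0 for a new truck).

Trucks with room: truck 4 (255 kg).
The first with room is truck 4.

4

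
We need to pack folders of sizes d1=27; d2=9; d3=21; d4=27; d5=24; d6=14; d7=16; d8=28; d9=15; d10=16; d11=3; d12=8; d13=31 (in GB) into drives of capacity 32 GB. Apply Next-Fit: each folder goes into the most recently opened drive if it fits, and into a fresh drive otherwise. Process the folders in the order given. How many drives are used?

Put d1 (27 GB) in drive 1; 5 GB remain.
Put d2 (9 GB) in drive 2; 23 GB remain.
Put d3 (21 GB) in drive 2; 2 GB remain.
Put d4 (27 GB) in drive 3; 5 GB remain.
Put d5 (24 GB) in drive 4; 8 GB remain.
Put d6 (14 GB) in drive 5; 18 GB remain.
Put d7 (16 GB) in drive 5; 2 GB remain.
Put d8 (28 GB) in drive 6; 4 GB remain.
Put d9 (15 GB) in drive 7; 17 GB remain.
Put d10 (16 GB) in drive 7; 1 GB remain.
Put d11 (3 GB) in drive 8; 29 GB remain.
Put d12 (8 GB) in drive 8; 21 GB remain.
Put d13 (31 GB) in drive 9; 1 GB remain.

9 drives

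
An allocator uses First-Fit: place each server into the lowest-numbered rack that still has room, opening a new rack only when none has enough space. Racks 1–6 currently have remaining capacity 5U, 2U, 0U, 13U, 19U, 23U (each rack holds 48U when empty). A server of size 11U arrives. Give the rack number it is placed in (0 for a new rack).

4

Racks with room: rack 4 (13U), rack 5 (19U), rack 6 (23U).
The first with room is rack 4.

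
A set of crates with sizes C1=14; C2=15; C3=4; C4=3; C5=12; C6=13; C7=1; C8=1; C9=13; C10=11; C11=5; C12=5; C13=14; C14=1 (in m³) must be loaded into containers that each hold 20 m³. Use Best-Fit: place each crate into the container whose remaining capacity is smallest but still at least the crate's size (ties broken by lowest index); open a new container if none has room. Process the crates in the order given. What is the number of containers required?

7 containers

container 1: place C1 (14 m³), 6 m³ left
container 2: place C2 (15 m³), 5 m³ left
container 2: place C3 (4 m³), 1 m³ left
container 1: place C4 (3 m³), 3 m³ left
container 3: place C5 (12 m³), 8 m³ left
container 4: place C6 (13 m³), 7 m³ left
container 2: place C7 (1 m³), 0 m³ left
container 1: place C8 (1 m³), 2 m³ left
container 5: place C9 (13 m³), 7 m³ left
container 6: place C10 (11 m³), 9 m³ left
container 4: place C11 (5 m³), 2 m³ left
container 5: place C12 (5 m³), 2 m³ left
container 7: place C13 (14 m³), 6 m³ left
container 1: place C14 (1 m³), 1 m³ left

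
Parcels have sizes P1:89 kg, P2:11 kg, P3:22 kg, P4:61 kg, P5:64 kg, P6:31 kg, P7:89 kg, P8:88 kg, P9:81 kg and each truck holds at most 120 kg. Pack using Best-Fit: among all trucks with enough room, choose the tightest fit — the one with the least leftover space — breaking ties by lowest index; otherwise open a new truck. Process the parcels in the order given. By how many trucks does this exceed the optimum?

Best-Fit: [89,11] [22,61,31] [64] [89] [88] [81] → 6 trucks.
6 parcels exceed 60 kg (half the capacity), and no two of those can share a truck, so at least 6 trucks are needed.
So 6 is already optimal.

0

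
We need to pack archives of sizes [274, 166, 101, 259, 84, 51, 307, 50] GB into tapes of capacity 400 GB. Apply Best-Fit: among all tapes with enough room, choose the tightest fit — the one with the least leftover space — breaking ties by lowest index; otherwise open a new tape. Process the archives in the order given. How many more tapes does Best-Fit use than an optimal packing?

0

Best-Fit: [274,101] [166] [259,84,51] [307,50] → 4 tapes.
Total size 1292 GB; any packing needs at least ⌈1292/400⌉ = 4 tapes.
So 4 is already optimal.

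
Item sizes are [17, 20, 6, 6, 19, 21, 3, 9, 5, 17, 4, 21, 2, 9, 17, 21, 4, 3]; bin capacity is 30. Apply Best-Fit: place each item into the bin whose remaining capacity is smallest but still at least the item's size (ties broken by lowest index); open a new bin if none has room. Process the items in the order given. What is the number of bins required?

bin 1: place 17, 13 left
bin 2: place 20, 10 left
bin 2: place 6, 4 left
bin 1: place 6, 7 left
bin 3: place 19, 11 left
bin 4: place 21, 9 left
bin 2: place 3, 1 left
bin 4: place 9, 0 left
bin 1: place 5, 2 left
bin 5: place 17, 13 left
bin 3: place 4, 7 left
bin 6: place 21, 9 left
bin 1: place 2, 0 left
bin 6: place 9, 0 left
bin 7: place 17, 13 left
bin 8: place 21, 9 left
bin 3: place 4, 3 left
bin 3: place 3, 0 left

8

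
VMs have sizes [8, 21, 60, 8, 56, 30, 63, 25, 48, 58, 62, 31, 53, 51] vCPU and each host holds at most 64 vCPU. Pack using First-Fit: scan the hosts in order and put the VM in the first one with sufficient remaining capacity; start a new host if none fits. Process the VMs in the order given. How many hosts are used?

8 vCPU → host 1 (remaining 56 vCPU)
21 vCPU → host 1 (remaining 35 vCPU)
60 vCPU → host 2 (remaining 4 vCPU)
8 vCPU → host 1 (remaining 27 vCPU)
56 vCPU → host 3 (remaining 8 vCPU)
30 vCPU → host 4 (remaining 34 vCPU)
63 vCPU → host 5 (remaining 1 vCPU)
25 vCPU → host 1 (remaining 2 vCPU)
48 vCPU → host 6 (remaining 16 vCPU)
58 vCPU → host 7 (remaining 6 vCPU)
62 vCPU → host 8 (remaining 2 vCPU)
31 vCPU → host 4 (remaining 3 vCPU)
53 vCPU → host 9 (remaining 11 vCPU)
51 vCPU → host 10 (remaining 13 vCPU)

10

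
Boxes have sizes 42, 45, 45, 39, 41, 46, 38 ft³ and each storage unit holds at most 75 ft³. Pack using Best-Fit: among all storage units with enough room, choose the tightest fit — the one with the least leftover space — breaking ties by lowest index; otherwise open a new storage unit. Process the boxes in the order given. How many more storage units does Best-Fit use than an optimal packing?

0

Best-Fit: [42] [45] [45] [39] [41] [46] [38] → 7 storage units.
7 boxes exceed 37.5 ft³ (half the capacity), and no two of those can share a storage unit, so at least 7 storage units are needed.
So 7 is already optimal.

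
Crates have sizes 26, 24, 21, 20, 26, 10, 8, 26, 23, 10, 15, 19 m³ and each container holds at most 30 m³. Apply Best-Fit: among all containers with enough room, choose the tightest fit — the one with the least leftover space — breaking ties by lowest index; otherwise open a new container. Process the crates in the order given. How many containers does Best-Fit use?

26 m³ → container 1 (remaining 4 m³)
24 m³ → container 2 (remaining 6 m³)
21 m³ → container 3 (remaining 9 m³)
20 m³ → container 4 (remaining 10 m³)
26 m³ → container 5 (remaining 4 m³)
10 m³ → container 4 (remaining 0 m³)
8 m³ → container 3 (remaining 1 m³)
26 m³ → container 6 (remaining 4 m³)
23 m³ → container 7 (remaining 7 m³)
10 m³ → container 8 (remaining 20 m³)
15 m³ → container 8 (remaining 5 m³)
19 m³ → container 9 (remaining 11 m³)

9 containers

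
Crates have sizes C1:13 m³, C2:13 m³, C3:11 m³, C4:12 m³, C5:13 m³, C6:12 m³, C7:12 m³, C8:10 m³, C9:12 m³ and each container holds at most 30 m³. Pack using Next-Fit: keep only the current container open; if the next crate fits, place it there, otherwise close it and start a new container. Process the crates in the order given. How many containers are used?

Put C1 (13 m³) in container 1; 17 m³ remain.
Put C2 (13 m³) in container 1; 4 m³ remain.
Put C3 (11 m³) in container 2; 19 m³ remain.
Put C4 (12 m³) in container 2; 7 m³ remain.
Put C5 (13 m³) in container 3; 17 m³ remain.
Put C6 (12 m³) in container 3; 5 m³ remain.
Put C7 (12 m³) in container 4; 18 m³ remain.
Put C8 (10 m³) in container 4; 8 m³ remain.
Put C9 (12 m³) in container 5; 18 m³ remain.
Final containers: [13,13] [11,12] [13,12] [12,10] [12].

5 containers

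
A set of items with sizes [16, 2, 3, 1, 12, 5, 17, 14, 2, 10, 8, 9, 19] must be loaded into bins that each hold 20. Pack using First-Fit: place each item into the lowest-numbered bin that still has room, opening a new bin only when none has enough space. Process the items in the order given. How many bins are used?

7

Put 16 in bin 1; 4 remain.
Put 2 in bin 1; 2 remain.
Put 3 in bin 2; 17 remain.
Put 1 in bin 1; 1 remain.
Put 12 in bin 2; 5 remain.
Put 5 in bin 2; 0 remain.
Put 17 in bin 3; 3 remain.
Put 14 in bin 4; 6 remain.
Put 2 in bin 3; 1 remain.
Put 10 in bin 5; 10 remain.
Put 8 in bin 5; 2 remain.
Put 9 in bin 6; 11 remain.
Put 19 in bin 7; 1 remain.
Final bins: [16,2,1] [3,12,5] [17,2] [14] [10,8] [9] [19].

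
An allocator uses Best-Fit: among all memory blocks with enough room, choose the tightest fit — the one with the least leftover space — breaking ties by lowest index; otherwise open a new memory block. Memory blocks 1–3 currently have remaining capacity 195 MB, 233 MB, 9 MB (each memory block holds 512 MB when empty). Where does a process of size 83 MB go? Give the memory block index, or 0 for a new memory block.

Memory blocks with room: memory block 1 (195 MB), memory block 2 (233 MB).
Tightest fit is memory block 1 with 195 MB free.

1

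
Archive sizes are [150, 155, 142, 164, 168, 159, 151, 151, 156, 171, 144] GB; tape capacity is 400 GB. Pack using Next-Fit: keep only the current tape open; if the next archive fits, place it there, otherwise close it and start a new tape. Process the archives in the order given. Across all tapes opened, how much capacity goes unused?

689

Put 150 GB in tape 1; 250 GB remain.
Put 155 GB in tape 1; 95 GB remain.
Put 142 GB in tape 2; 258 GB remain.
Put 164 GB in tape 2; 94 GB remain.
Put 168 GB in tape 3; 232 GB remain.
Put 159 GB in tape 3; 73 GB remain.
Put 151 GB in tape 4; 249 GB remain.
Put 151 GB in tape 4; 98 GB remain.
Put 156 GB in tape 5; 244 GB remain.
Put 171 GB in tape 5; 73 GB remain.
Put 144 GB in tape 6; 256 GB remain.
6 tapes × 400 GB = 2400 GB; used 1711 GB; unused 689 GB.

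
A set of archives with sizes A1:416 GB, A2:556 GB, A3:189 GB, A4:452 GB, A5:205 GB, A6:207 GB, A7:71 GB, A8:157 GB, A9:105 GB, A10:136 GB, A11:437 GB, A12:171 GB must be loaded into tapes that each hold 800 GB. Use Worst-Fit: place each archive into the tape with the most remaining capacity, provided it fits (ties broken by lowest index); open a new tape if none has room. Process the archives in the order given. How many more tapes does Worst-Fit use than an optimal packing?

1

Worst-Fit: [416,189,71] [556,207] [452,205] [157,105,136,171] [437] → 5 tapes.
Total size 3102 GB; any packing needs at least ⌈3102/800⌉ = 4 tapes.
An optimal packing achieves that bound: [556,207] [452,205,136] [437,189,171] [416,157,105,71] → 4 tapes.
Excess: 5 − 4 = 1.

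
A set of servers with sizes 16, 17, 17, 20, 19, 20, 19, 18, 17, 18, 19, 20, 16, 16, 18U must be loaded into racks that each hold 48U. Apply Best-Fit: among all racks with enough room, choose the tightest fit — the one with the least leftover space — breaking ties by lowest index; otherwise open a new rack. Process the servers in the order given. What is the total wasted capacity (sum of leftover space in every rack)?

Put 16U in rack 1; 32U remain.
Put 17U in rack 1; 15U remain.
Put 17U in rack 2; 31U remain.
Put 20U in rack 2; 11U remain.
Put 19U in rack 3; 29U remain.
Put 20U in rack 3; 9U remain.
Put 19U in rack 4; 29U remain.
Put 18U in rack 4; 11U remain.
Put 17U in rack 5; 31U remain.
Put 18U in rack 5; 13U remain.
Put 19U in rack 6; 29U remain.
Put 20U in rack 6; 9U remain.
Put 16U in rack 7; 32U remain.
Put 16U in rack 7; 16U remain.
Put 18U in rack 8; 30U remain.
8 racks × 48U = 384U; used 270U; unused 114U.

114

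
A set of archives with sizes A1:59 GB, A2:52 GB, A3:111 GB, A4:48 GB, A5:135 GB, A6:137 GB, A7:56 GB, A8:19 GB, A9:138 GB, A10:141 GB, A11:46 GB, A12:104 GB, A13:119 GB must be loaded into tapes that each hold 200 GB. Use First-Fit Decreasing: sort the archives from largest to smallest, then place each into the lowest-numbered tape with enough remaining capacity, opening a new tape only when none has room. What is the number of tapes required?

Sorted descending: 141, 138, 137, 135, 119, 111, 104, 59, 56, 52, 48, 46, 19.
141 GB → tape 1 (remaining 59 GB)
138 GB → tape 2 (remaining 62 GB)
137 GB → tape 3 (remaining 63 GB)
135 GB → tape 4 (remaining 65 GB)
119 GB → tape 5 (remaining 81 GB)
111 GB → tape 6 (remaining 89 GB)
104 GB → tape 7 (remaining 96 GB)
59 GB → tape 1 (remaining 0 GB)
56 GB → tape 2 (remaining 6 GB)
52 GB → tape 3 (remaining 11 GB)
48 GB → tape 4 (remaining 17 GB)
46 GB → tape 5 (remaining 35 GB)
19 GB → tape 5 (remaining 16 GB)

7 tapes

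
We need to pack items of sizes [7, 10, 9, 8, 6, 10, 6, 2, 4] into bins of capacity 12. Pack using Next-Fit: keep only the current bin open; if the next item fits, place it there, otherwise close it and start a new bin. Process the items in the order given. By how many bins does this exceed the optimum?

1

Next-Fit: [7] [10] [9] [8] [6] [10] [6,2,4] → 7 bins.
Total size 62; any packing needs at least ⌈62/12⌉ = 6 bins.
An optimal packing achieves that bound: [10,2] [10] [9] [8,4] [7] [6,6] → 6 bins.
Excess: 7 − 6 = 1.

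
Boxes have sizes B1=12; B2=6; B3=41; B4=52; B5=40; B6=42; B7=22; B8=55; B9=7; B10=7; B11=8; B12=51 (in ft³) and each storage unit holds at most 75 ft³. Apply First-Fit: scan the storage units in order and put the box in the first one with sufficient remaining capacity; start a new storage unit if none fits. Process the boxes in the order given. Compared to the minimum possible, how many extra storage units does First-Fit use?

0

First-Fit: [12,6,41,7,7] [52,22] [40,8] [42] [55] [51] → 6 storage units.
6 boxes exceed 37.5 ft³ (half the capacity), and no two of those can share a storage unit, so at least 6 storage units are needed.
So 6 is already optimal.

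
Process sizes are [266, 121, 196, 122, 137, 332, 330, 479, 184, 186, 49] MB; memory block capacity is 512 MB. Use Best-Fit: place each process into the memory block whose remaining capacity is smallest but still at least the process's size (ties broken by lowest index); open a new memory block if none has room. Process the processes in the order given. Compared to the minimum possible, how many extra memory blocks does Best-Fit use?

1

Best-Fit: [266,121,122] [196,137] [332] [330] [479] [184,186,49] → 6 memory blocks.
Total size 2402 MB; any packing needs at least ⌈2402/512⌉ = 5 memory blocks.
An optimal packing achieves that bound: [479] [332,137] [330,122,49] [266,196] [186,184,121] → 5 memory blocks.
Excess: 6 − 5 = 1.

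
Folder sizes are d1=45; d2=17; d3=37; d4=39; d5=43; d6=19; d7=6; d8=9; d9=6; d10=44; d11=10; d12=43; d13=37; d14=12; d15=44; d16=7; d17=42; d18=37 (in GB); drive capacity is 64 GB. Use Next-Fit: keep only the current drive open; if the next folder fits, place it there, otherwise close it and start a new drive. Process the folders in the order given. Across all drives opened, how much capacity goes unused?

drive 1: place d1 (45 GB), 19 GB left
drive 1: place d2 (17 GB), 2 GB left
drive 2: place d3 (37 GB), 27 GB left
drive 3: place d4 (39 GB), 25 GB left
drive 4: place d5 (43 GB), 21 GB left
drive 4: place d6 (19 GB), 2 GB left
drive 5: place d7 (6 GB), 58 GB left
drive 5: place d8 (9 GB), 49 GB left
drive 5: place d9 (6 GB), 43 GB left
drive 6: place d10 (44 GB), 20 GB left
drive 6: place d11 (10 GB), 10 GB left
drive 7: place d12 (43 GB), 21 GB left
drive 8: place d13 (37 GB), 27 GB left
drive 8: place d14 (12 GB), 15 GB left
drive 9: place d15 (44 GB), 20 GB left
drive 9: place d16 (7 GB), 13 GB left
drive 10: place d17 (42 GB), 22 GB left
drive 11: place d18 (37 GB), 27 GB left
11 drives × 64 GB = 704 GB; used 497 GB; unused 207 GB.

207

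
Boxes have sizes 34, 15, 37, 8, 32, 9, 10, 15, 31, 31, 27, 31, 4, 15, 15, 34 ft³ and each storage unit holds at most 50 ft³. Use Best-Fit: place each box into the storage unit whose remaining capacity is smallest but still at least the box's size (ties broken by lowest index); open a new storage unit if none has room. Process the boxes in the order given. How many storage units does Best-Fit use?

Put 34 ft³ in storage unit 1; 16 ft³ remain.
Put 15 ft³ in storage unit 1; 1 ft³ remain.
Put 37 ft³ in storage unit 2; 13 ft³ remain.
Put 8 ft³ in storage unit 2; 5 ft³ remain.
Put 32 ft³ in storage unit 3; 18 ft³ remain.
Put 9 ft³ in storage unit 3; 9 ft³ remain.
Put 10 ft³ in storage unit 4; 40 ft³ remain.
Put 15 ft³ in storage unit 4; 25 ft³ remain.
Put 31 ft³ in storage unit 5; 19 ft³ remain.
Put 31 ft³ in storage unit 6; 19 ft³ remain.
Put 27 ft³ in storage unit 7; 23 ft³ remain.
Put 31 ft³ in storage unit 8; 19 ft³ remain.
Put 4 ft³ in storage unit 2; 1 ft³ remain.
Put 15 ft³ in storage unit 5; 4 ft³ remain.
Put 15 ft³ in storage unit 6; 4 ft³ remain.
Put 34 ft³ in storage unit 9; 16 ft³ remain.
Final storage units: [34,15] [37,8,4] [32,9] [10,15] [31,15] [31,15] [27] [31] [34].

9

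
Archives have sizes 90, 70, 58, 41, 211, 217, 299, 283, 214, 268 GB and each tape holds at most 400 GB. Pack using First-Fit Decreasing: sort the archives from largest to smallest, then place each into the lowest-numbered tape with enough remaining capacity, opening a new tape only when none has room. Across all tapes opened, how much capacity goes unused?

Sorted descending: 299, 283, 268, 217, 214, 211, 90, 70, 58, 41.
299 GB → tape 1 (remaining 101 GB)
283 GB → tape 2 (remaining 117 GB)
268 GB → tape 3 (remaining 132 GB)
217 GB → tape 4 (remaining 183 GB)
214 GB → tape 5 (remaining 186 GB)
211 GB → tape 6 (remaining 189 GB)
90 GB → tape 1 (remaining 11 GB)
70 GB → tape 2 (remaining 47 GB)
58 GB → tape 3 (remaining 74 GB)
41 GB → tape 2 (remaining 6 GB)
6 tapes × 400 GB = 2400 GB; used 1751 GB; unused 649 GB.

649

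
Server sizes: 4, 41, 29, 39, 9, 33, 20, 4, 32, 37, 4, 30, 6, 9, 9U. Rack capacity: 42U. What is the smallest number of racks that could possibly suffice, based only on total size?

Total size = 4 + 41 + 29 + 39 + 9 + 33 + 20 + 4 + 32 + 37 + 4 + 30 + 6 + 9 + 9 = 306U.
⌈306 / 42⌉ = 8.

8 racks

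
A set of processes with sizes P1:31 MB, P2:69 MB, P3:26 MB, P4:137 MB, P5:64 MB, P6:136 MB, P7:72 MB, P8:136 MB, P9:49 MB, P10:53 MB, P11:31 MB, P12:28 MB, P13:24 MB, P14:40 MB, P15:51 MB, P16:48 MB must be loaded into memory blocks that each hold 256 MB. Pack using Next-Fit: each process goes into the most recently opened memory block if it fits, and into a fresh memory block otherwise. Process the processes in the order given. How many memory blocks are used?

5 memory blocks

Put P1 (31 MB) in memory block 1; 225 MB remain.
Put P2 (69 MB) in memory block 1; 156 MB remain.
Put P3 (26 MB) in memory block 1; 130 MB remain.
Put P4 (137 MB) in memory block 2; 119 MB remain.
Put P5 (64 MB) in memory block 2; 55 MB remain.
Put P6 (136 MB) in memory block 3; 120 MB remain.
Put P7 (72 MB) in memory block 3; 48 MB remain.
Put P8 (136 MB) in memory block 4; 120 MB remain.
Put P9 (49 MB) in memory block 4; 71 MB remain.
Put P10 (53 MB) in memory block 4; 18 MB remain.
Put P11 (31 MB) in memory block 5; 225 MB remain.
Put P12 (28 MB) in memory block 5; 197 MB remain.
Put P13 (24 MB) in memory block 5; 173 MB remain.
Put P14 (40 MB) in memory block 5; 133 MB remain.
Put P15 (51 MB) in memory block 5; 82 MB remain.
Put P16 (48 MB) in memory block 5; 34 MB remain.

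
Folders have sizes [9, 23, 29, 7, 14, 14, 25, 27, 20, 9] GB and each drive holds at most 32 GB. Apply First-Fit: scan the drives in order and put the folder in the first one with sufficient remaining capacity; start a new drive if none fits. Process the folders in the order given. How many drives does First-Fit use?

7 drives

9 GB → drive 1 (remaining 23 GB)
23 GB → drive 1 (remaining 0 GB)
29 GB → drive 2 (remaining 3 GB)
7 GB → drive 3 (remaining 25 GB)
14 GB → drive 3 (remaining 11 GB)
14 GB → drive 4 (remaining 18 GB)
25 GB → drive 5 (remaining 7 GB)
27 GB → drive 6 (remaining 5 GB)
20 GB → drive 7 (remaining 12 GB)
9 GB → drive 3 (remaining 2 GB)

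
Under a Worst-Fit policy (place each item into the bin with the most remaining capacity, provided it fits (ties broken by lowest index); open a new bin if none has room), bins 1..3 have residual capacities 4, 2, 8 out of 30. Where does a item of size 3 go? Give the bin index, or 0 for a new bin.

3

Bins with room: bin 1 (4), bin 3 (8).
Most room is bin 3 with 8 free.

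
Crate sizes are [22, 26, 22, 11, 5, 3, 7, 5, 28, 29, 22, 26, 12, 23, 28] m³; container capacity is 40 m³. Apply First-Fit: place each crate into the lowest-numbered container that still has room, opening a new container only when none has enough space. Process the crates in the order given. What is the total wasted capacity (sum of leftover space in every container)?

container 1: place 22 m³, 18 m³ left
container 2: place 26 m³, 14 m³ left
container 3: place 22 m³, 18 m³ left
container 1: place 11 m³, 7 m³ left
container 1: place 5 m³, 2 m³ left
container 2: place 3 m³, 11 m³ left
container 2: place 7 m³, 4 m³ left
container 3: place 5 m³, 13 m³ left
container 4: place 28 m³, 12 m³ left
container 5: place 29 m³, 11 m³ left
container 6: place 22 m³, 18 m³ left
container 7: place 26 m³, 14 m³ left
container 3: place 12 m³, 1 m³ left
container 8: place 23 m³, 17 m³ left
container 9: place 28 m³, 12 m³ left
9 containers × 40 m³ = 360 m³; used 269 m³; unused 91 m³.

91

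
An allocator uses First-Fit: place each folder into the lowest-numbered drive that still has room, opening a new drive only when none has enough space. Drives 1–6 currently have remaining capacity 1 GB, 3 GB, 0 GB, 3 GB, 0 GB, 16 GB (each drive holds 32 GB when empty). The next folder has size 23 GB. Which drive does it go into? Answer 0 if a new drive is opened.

0

No drive has ≥ 23 GB free, so a new drive is opened.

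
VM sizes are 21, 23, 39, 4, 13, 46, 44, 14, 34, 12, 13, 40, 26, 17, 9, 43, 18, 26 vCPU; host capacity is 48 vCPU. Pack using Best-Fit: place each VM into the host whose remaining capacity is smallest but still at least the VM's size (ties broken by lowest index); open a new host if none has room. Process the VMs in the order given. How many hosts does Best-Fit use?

host 1: place 21 vCPU, 27 vCPU left
host 1: place 23 vCPU, 4 vCPU left
host 2: place 39 vCPU, 9 vCPU left
host 1: place 4 vCPU, 0 vCPU left
host 3: place 13 vCPU, 35 vCPU left
host 4: place 46 vCPU, 2 vCPU left
host 5: place 44 vCPU, 4 vCPU left
host 3: place 14 vCPU, 21 vCPU left
host 6: place 34 vCPU, 14 vCPU left
host 6: place 12 vCPU, 2 vCPU left
host 3: place 13 vCPU, 8 vCPU left
host 7: place 40 vCPU, 8 vCPU left
host 8: place 26 vCPU, 22 vCPU left
host 8: place 17 vCPU, 5 vCPU left
host 2: place 9 vCPU, 0 vCPU left
host 9: place 43 vCPU, 5 vCPU left
host 10: place 18 vCPU, 30 vCPU left
host 10: place 26 vCPU, 4 vCPU left
Final hosts: [21,23,4] [39,9] [13,14,13] [46] [44] [34,12] [40] [26,17] [43] [18,26].

10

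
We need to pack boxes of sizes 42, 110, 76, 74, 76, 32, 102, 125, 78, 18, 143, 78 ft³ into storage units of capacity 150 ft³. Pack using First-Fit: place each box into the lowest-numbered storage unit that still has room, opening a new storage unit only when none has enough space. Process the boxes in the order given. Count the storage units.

8

Put 42 ft³ in storage unit 1; 108 ft³ remain.
Put 110 ft³ in storage unit 2; 40 ft³ remain.
Put 76 ft³ in storage unit 1; 32 ft³ remain.
Put 74 ft³ in storage unit 3; 76 ft³ remain.
Put 76 ft³ in storage unit 3; 0 ft³ remain.
Put 32 ft³ in storage unit 1; 0 ft³ remain.
Put 102 ft³ in storage unit 4; 48 ft³ remain.
Put 125 ft³ in storage unit 5; 25 ft³ remain.
Put 78 ft³ in storage unit 6; 72 ft³ remain.
Put 18 ft³ in storage unit 2; 22 ft³ remain.
Put 143 ft³ in storage unit 7; 7 ft³ remain.
Put 78 ft³ in storage unit 8; 72 ft³ remain.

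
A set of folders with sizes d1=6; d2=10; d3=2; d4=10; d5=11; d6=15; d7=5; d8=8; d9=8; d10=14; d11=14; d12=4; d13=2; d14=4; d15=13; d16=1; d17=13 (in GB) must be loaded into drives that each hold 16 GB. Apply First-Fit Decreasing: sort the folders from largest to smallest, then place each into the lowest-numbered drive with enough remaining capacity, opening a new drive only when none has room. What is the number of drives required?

10

Sorted descending: 15, 14, 14, 13, 13, 11, 10, 10, 8, 8, 6, 5, 4, 4, 2, 2, 1.
Put 15 GB in drive 1; 1 GB remain.
Put 14 GB in drive 2; 2 GB remain.
Put 14 GB in drive 3; 2 GB remain.
Put 13 GB in drive 4; 3 GB remain.
Put 13 GB in drive 5; 3 GB remain.
Put 11 GB in drive 6; 5 GB remain.
Put 10 GB in drive 7; 6 GB remain.
Put 10 GB in drive 8; 6 GB remain.
Put 8 GB in drive 9; 8 GB remain.
Put 8 GB in drive 9; 0 GB remain.
Put 6 GB in drive 7; 0 GB remain.
Put 5 GB in drive 6; 0 GB remain.
Put 4 GB in drive 8; 2 GB remain.
Put 4 GB in drive 10; 12 GB remain.
Put 2 GB in drive 2; 0 GB remain.
Put 2 GB in drive 3; 0 GB remain.
Put 1 GB in drive 1; 0 GB remain.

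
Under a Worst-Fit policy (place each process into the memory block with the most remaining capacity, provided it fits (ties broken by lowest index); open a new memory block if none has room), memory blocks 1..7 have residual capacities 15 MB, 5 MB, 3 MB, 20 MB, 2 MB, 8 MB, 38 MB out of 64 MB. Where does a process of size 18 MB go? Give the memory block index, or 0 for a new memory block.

7

Memory blocks with room: memory block 4 (20 MB), memory block 7 (38 MB).
Most room is memory block 7 with 38 MB free.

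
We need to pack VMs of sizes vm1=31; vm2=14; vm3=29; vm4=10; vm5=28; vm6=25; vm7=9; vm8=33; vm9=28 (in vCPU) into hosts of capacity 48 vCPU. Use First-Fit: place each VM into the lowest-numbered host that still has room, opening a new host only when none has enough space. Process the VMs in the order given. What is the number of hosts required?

host 1: place vm1 (31 vCPU), 17 vCPU left
host 1: place vm2 (14 vCPU), 3 vCPU left
host 2: place vm3 (29 vCPU), 19 vCPU left
host 2: place vm4 (10 vCPU), 9 vCPU left
host 3: place vm5 (28 vCPU), 20 vCPU left
host 4: place vm6 (25 vCPU), 23 vCPU left
host 2: place vm7 (9 vCPU), 0 vCPU left
host 5: place vm8 (33 vCPU), 15 vCPU left
host 6: place vm9 (28 vCPU), 20 vCPU left
Final hosts: [31,14] [29,10,9] [28] [25] [33] [28].

6 hosts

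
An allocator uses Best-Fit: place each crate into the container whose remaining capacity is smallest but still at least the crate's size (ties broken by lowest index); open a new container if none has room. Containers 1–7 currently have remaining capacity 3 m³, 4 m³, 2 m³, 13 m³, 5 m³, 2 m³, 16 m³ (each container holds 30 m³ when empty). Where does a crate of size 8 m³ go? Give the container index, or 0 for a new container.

4

Containers with room: container 4 (13 m³), container 7 (16 m³).
Tightest fit is container 4 with 13 m³ free.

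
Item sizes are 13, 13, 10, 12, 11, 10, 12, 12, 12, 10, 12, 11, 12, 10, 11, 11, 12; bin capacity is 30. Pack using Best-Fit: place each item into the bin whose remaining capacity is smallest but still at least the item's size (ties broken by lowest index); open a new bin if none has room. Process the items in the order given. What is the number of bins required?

9 bins

Put 13 in bin 1; 17 remain.
Put 13 in bin 1; 4 remain.
Put 10 in bin 2; 20 remain.
Put 12 in bin 2; 8 remain.
Put 11 in bin 3; 19 remain.
Put 10 in bin 3; 9 remain.
Put 12 in bin 4; 18 remain.
Put 12 in bin 4; 6 remain.
Put 12 in bin 5; 18 remain.
Put 10 in bin 5; 8 remain.
Put 12 in bin 6; 18 remain.
Put 11 in bin 6; 7 remain.
Put 12 in bin 7; 18 remain.
Put 10 in bin 7; 8 remain.
Put 11 in bin 8; 19 remain.
Put 11 in bin 8; 8 remain.
Put 12 in bin 9; 18 remain.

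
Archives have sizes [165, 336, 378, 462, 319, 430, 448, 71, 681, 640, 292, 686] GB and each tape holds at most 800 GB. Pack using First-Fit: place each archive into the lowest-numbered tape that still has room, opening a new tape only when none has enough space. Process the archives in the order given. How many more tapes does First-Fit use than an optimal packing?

First-Fit: [165,336,71] [378,319] [462,292] [430] [448] [681] [640] [686] → 8 tapes.
Total size 4908 GB; any packing needs at least ⌈4908/800⌉ = 7 tapes.
An optimal packing achieves that bound: [686,71] [681] [640] [462,336] [448,319] [430,292] [378,165] → 7 tapes.
Excess: 8 − 7 = 1.

1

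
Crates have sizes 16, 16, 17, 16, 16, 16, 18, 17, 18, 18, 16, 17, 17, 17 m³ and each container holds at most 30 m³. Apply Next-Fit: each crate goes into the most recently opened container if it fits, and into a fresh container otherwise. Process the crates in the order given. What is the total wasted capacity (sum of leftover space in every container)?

Put 16 m³ in container 1; 14 m³ remain.
Put 16 m³ in container 2; 14 m³ remain.
Put 17 m³ in container 3; 13 m³ remain.
Put 16 m³ in container 4; 14 m³ remain.
Put 16 m³ in container 5; 14 m³ remain.
Put 16 m³ in container 6; 14 m³ remain.
Put 18 m³ in container 7; 12 m³ remain.
Put 17 m³ in container 8; 13 m³ remain.
Put 18 m³ in container 9; 12 m³ remain.
Put 18 m³ in container 10; 12 m³ remain.
Put 16 m³ in container 11; 14 m³ remain.
Put 17 m³ in container 12; 13 m³ remain.
Put 17 m³ in container 13; 13 m³ remain.
Put 17 m³ in container 14; 13 m³ remain.
14 containers × 30 m³ = 420 m³; used 235 m³; unused 185 m³.

185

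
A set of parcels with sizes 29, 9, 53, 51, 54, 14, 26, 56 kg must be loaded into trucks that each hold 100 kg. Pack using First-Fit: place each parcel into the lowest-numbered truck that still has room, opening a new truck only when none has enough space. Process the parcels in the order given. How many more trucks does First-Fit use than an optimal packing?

First-Fit: [29,9,53] [51,14,26] [54] [56] → 4 trucks.
4 parcels exceed 50 kg (half the capacity), and no two of those can share a truck, so at least 4 trucks are needed.
So 4 is already optimal.

0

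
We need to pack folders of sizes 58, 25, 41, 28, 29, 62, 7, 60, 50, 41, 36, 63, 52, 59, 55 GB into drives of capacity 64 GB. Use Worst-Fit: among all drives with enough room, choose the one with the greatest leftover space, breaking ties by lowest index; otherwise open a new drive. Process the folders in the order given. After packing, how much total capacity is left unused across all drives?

166

drive 1: place 58 GB, 6 GB left
drive 2: place 25 GB, 39 GB left
drive 3: place 41 GB, 23 GB left
drive 2: place 28 GB, 11 GB left
drive 4: place 29 GB, 35 GB left
drive 5: place 62 GB, 2 GB left
drive 4: place 7 GB, 28 GB left
drive 6: place 60 GB, 4 GB left
drive 7: place 50 GB, 14 GB left
drive 8: place 41 GB, 23 GB left
drive 9: place 36 GB, 28 GB left
drive 10: place 63 GB, 1 GB left
drive 11: place 52 GB, 12 GB left
drive 12: place 59 GB, 5 GB left
drive 13: place 55 GB, 9 GB left
13 drives × 64 GB = 832 GB; used 666 GB; unused 166 GB.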